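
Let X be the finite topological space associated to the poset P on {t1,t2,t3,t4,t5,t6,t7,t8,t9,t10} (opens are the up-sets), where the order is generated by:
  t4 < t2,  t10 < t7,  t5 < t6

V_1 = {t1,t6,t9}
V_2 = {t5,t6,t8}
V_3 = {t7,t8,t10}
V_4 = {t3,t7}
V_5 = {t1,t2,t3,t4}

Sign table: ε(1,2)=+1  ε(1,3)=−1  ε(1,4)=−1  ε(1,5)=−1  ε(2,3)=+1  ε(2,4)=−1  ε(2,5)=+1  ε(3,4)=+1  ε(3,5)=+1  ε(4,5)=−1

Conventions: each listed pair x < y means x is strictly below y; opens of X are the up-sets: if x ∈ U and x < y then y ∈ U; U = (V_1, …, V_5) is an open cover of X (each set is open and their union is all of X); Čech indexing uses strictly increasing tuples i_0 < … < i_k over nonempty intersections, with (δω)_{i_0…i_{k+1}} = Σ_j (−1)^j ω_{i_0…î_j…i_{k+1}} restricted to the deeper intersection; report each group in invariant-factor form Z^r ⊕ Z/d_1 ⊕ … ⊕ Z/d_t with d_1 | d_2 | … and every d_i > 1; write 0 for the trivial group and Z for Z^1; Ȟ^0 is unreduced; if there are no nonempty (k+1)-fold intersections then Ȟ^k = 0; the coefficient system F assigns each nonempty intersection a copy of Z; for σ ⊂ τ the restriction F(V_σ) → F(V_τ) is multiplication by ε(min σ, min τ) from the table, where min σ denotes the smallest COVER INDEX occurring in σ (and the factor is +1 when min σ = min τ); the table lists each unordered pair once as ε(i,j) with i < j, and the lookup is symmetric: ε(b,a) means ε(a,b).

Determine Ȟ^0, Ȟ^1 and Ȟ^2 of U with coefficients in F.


Ȟ^0(U;F) ≅ Z; Ȟ^1(U;F) ≅ Z; Ȟ^2(U;F) ≅ 0

nonempty intersections:
  V12={t6} V15={t1} V23={t8} V34={t7} V45={t3}
C dims 5,5; δ0: rk 4, SNF 1^4
Ȟ^0: (5−4)−0=1 ⇒ Z
Ȟ^1: (5−0)−4=1 ⇒ Z
Ȟ^2: (0−0)−0=0 ⇒ 0


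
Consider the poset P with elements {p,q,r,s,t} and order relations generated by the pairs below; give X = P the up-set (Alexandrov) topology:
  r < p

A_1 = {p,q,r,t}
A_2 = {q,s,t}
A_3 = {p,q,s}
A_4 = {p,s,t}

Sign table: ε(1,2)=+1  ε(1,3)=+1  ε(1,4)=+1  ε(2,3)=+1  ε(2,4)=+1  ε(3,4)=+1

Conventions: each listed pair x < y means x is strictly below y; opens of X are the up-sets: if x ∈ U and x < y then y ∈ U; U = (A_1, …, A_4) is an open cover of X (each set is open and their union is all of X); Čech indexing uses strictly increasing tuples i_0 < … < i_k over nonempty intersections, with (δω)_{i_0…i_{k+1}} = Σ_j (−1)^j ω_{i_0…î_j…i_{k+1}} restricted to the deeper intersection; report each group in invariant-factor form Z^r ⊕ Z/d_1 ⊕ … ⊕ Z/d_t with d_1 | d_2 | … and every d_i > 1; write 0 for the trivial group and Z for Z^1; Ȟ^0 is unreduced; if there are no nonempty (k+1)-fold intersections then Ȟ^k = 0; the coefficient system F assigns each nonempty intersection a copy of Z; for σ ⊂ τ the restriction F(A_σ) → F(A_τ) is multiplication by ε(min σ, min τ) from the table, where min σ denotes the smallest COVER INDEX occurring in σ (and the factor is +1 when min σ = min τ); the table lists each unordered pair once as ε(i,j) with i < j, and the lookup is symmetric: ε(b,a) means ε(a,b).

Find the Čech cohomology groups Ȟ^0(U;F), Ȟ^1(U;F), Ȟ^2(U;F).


Ȟ^0 = Z, Ȟ^1 = 0, Ȟ^2 = Z

nonempty overlaps:
  A12={q,t} A13={p,q} A14={p,t} A23={q,s} A24={s,t} A34={p,s}
  A123={q} A124={t} A134={p} A234={s}
C dims 4,6,4; δ0: rk 3, SNF 1^3; δ1: rk 3, SNF 1^3
degree 0: 4−3−0 = 1 → Ȟ^0 ≅ Z
degree 1: 6−3−3 = 0 → Ȟ^1 ≅ 0
degree 2: 4−0−3 = 1 → Ȟ^2 ≅ Z


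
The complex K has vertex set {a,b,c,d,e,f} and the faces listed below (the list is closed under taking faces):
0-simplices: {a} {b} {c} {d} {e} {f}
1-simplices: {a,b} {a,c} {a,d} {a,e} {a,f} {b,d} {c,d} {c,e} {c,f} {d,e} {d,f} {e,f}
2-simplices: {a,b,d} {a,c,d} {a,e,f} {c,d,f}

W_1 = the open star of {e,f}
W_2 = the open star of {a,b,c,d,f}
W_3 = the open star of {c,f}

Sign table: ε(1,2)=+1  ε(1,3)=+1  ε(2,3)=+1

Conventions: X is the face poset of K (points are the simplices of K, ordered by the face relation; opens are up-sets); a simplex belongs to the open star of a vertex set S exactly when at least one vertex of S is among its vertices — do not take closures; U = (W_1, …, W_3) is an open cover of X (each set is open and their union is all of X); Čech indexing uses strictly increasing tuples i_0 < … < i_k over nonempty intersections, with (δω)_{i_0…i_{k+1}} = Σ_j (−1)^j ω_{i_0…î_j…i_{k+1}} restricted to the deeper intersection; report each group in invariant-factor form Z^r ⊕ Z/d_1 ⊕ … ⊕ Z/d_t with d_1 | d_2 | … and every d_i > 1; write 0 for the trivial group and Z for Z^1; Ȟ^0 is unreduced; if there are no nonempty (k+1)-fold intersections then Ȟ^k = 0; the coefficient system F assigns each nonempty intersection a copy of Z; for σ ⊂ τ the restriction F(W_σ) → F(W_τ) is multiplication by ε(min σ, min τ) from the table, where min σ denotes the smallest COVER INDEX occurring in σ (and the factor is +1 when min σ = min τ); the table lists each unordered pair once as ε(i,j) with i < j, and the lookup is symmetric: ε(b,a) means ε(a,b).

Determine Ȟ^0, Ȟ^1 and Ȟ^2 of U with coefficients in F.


cover nerve:
  W1={{e},{f},{a,e},{a,f},{c,e},{c,f},{d,e},{d,f},{e,f},{a,e,f},{c,d,f}} W2={{a},{b},{c},{d},{f},{a,b},{a,c},{a,d},{a,e},{a,f},{b,d},{c,d},{c,e},{c,f},{d,e},{d,f},{e,f},{a,b,d},{a,c,d},{a,e,f},{c,d,f}} W3={{c},{f},{a,c},{a,f},{c,d},{c,e},{c,f},{d,f},{e,f},{a,c,d},{a,e,f},{c,d,f}}
  W12={{f},{a,e},{a,f},{c,e},{c,f},{d,e},{d,f},{e,f},{a,e,f},{c,d,f}} W13={{f},{a,f},{c,e},{c,f},{d,f},{e,f},{a,e,f},{c,d,f}} W23={{c},{f},{a,c},{a,f},{c,d},{c,e},{c,f},{d,f},{e,f},{a,c,d},{a,e,f},{c,d,f}}
  W123={{f},{a,f},{c,e},{c,f},{d,f},{e,f},{a,e,f},{c,d,f}}
C dims 3,3,1; δ0: rk 2, SNF 1^2; δ1: rk 1, SNF 1^1
Ȟ^0: (3−2)−0=1 ⇒ Z
Ȟ^1: (3−1)−2=0 ⇒ 0
Ȟ^2: (1−0)−1=0 ⇒ 0

Ȟ^0(U;F) ≅ Z; Ȟ^1(U;F) ≅ 0; Ȟ^2(U;F) ≅ 0


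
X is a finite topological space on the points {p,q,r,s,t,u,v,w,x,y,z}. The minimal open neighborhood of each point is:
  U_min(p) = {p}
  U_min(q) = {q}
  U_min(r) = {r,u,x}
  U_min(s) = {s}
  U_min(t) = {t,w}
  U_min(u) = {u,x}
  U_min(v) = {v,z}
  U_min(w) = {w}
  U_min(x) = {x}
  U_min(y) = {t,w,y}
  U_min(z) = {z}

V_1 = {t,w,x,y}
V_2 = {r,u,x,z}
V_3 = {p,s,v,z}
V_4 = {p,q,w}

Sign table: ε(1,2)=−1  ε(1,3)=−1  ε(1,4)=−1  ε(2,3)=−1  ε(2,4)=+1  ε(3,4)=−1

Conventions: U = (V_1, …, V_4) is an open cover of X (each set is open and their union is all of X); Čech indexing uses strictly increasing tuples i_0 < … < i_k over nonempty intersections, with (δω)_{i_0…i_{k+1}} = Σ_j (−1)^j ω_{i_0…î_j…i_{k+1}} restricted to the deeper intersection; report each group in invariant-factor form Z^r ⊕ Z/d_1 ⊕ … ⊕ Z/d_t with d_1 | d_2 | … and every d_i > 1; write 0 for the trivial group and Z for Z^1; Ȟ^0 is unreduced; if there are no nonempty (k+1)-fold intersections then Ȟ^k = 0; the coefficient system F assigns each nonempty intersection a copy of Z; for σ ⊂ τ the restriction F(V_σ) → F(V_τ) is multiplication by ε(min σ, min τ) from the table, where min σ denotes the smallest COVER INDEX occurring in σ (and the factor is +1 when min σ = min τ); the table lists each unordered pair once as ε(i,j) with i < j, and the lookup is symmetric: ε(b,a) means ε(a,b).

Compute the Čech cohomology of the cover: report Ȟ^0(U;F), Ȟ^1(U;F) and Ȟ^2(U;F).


nonempty overlaps:
  V12={x} V14={w} V23={z} V34={p}
C dims 4,4; δ0: rk 3, SNF 1^3
degree 0: 4−3−0 = 1 → Ȟ^0 ≅ Z
degree 1: 4−0−3 = 1 → Ȟ^1 ≅ Z
degree 2: 0−0−0 = 0 → Ȟ^2 ≅ 0

Ȟ^0(U;F) ≅ Z,  Ȟ^1(U;F) ≅ Z,  Ȟ^2(U;F) ≅ 0


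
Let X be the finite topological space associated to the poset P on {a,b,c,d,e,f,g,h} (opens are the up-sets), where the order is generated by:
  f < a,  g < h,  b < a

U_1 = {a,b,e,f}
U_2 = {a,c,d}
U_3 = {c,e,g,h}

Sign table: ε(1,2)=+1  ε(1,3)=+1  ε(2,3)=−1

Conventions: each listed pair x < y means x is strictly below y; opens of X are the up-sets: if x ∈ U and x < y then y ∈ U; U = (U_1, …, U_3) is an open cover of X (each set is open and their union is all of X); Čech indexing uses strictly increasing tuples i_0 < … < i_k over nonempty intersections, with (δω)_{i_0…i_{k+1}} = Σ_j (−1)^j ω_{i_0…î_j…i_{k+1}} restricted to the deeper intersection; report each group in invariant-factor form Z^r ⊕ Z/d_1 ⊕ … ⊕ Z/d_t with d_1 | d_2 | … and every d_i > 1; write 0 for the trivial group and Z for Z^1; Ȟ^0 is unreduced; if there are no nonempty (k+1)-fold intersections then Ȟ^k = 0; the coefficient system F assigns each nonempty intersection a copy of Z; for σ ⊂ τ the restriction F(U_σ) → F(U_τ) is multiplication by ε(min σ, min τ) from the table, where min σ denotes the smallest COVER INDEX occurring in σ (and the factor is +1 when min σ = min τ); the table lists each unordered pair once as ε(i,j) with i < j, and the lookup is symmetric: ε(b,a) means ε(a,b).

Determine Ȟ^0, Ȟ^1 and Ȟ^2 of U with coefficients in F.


nonempty overlaps:
  U12={a} U13={e} U23={c}
C dims 3,3; δ0: rk 3, SNF 1^2·2
degree 0: 3−3−0 = 0 → Ȟ^0 ≅ 0
degree 1: 3−0−3 = 0 plus torsion [2] → Ȟ^1 ≅ Z/2
degree 2: 0−0−0 = 0 → Ȟ^2 ≅ 0

Ȟ^0 = 0; Ȟ^1 = Z/2; Ȟ^2 = 0


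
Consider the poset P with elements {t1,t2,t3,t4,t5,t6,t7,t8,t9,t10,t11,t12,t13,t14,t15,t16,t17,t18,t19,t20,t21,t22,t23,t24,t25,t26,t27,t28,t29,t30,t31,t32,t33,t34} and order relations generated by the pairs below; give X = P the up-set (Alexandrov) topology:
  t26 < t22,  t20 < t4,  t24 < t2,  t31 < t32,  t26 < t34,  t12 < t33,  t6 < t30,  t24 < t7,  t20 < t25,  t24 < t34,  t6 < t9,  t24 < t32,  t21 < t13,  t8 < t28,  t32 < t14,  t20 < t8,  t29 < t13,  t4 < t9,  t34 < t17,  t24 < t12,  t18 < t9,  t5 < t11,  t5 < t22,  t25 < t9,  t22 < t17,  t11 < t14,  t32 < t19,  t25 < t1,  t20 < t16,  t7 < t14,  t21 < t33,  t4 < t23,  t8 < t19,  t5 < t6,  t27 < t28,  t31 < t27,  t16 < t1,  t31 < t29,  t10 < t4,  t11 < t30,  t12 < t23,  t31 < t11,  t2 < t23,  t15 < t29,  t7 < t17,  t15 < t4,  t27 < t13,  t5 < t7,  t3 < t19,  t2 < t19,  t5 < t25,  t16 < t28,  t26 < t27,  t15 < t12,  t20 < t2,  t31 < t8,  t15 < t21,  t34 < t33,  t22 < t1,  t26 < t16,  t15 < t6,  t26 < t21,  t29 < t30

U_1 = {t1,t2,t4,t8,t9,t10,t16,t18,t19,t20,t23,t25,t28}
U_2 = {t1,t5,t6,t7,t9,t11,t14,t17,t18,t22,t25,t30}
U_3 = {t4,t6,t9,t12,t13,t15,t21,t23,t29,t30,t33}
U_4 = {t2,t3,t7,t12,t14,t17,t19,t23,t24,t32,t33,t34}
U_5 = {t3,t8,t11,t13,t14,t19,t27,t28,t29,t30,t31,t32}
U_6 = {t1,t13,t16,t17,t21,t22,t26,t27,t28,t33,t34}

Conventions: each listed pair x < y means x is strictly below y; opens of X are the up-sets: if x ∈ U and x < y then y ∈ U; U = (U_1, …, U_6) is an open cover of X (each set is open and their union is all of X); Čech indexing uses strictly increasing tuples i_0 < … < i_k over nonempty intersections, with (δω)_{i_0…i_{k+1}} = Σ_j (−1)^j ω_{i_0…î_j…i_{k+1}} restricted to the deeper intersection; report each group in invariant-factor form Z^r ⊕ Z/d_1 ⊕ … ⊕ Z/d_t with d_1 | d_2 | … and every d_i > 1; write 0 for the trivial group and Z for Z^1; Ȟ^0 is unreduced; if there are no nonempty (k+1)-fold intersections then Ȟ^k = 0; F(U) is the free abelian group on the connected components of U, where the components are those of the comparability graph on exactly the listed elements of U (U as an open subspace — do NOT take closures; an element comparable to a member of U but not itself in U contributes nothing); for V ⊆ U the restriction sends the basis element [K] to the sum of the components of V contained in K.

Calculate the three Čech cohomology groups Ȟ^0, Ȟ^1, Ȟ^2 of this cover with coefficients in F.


nonempty intersections:
  U12={t1,t9,t18,t25} U13={t4,t9,t23} U14={t2,t19,t23} U15={t8,t19,t28} U16={t1,t16,t28} U23={t6,t9,t30} U24={t7,t14,t17} U25={t11,t14,t30} U26={t1,t17,t22} U34={t12,t23,t33} U35={t13,t29,t30} U36={t13,t21,t33} U45={t3,t14,t19,t32} U46={t17,t33,t34} U56={t13,t27,t28}
  U123={t9} U126={t1} U134={t23} U145={t19} U156={t28} U235={t30} U245={t14} U246={t17} U346={t33} U356={t13}
components per intersection:
  U1: {t1,t2,t4,t8,t9,t10,t16,t18,t19,t20,t23,t25,t28}
  U2: {t1,t5,t6,t7,t9,t11,t14,t17,t18,t22,t25,t30}
  U3: {t4,t6,t9,t12,t13,t15,t21,t23,t29,t30,t33}
  U4: {t2,t3,t7,t12,t14,t17,t19,t23,t24,t32,t33,t34}
  U5: {t3,t8,t11,t13,t14,t19,t27,t28,t29,t30,t31,t32}
  U6: {t1,t13,t16,t17,t21,t22,t26,t27,t28,t33,t34}
  U12: {t1,t9,t18,t25}
  U13: {t4,t9,t23}
  U14: {t2,t19,t23}
  U15: {t8,t19,t28}
  U16: {t1,t16,t28}
  U23: {t6,t9,t30}
  U24: {t7,t14,t17}
  U25: {t11,t14,t30}
  U26: {t1,t17,t22}
  U34: {t12,t23,t33}
  U35: {t13,t29,t30}
  U36: {t13,t21,t33}
  U45: {t3,t14,t19,t32}
  U46: {t17,t33,t34}
  U56: {t13,t27,t28}
  U123: {t9}
  U126: {t1}
  U134: {t23}
  U145: {t19}
  U156: {t28}
  U235: {t30}
  U245: {t14}
  U246: {t17}
  U346: {t33}
  U356: {t13}
C dims 6,15,10; δ0: rk 5, SNF 1^5; δ1: rk 10, SNF 1^9·2
Ȟ^0: (6−5)−0=1 ⇒ Z
Ȟ^1: (15−10)−5=0 ⇒ 0
Ȟ^2: (10−0)−10=0 plus torsion [2] ⇒ Z/2

Ȟ^0(U;F) ≅ Z,  Ȟ^1(U;F) ≅ 0,  Ȟ^2(U;F) ≅ Z/2


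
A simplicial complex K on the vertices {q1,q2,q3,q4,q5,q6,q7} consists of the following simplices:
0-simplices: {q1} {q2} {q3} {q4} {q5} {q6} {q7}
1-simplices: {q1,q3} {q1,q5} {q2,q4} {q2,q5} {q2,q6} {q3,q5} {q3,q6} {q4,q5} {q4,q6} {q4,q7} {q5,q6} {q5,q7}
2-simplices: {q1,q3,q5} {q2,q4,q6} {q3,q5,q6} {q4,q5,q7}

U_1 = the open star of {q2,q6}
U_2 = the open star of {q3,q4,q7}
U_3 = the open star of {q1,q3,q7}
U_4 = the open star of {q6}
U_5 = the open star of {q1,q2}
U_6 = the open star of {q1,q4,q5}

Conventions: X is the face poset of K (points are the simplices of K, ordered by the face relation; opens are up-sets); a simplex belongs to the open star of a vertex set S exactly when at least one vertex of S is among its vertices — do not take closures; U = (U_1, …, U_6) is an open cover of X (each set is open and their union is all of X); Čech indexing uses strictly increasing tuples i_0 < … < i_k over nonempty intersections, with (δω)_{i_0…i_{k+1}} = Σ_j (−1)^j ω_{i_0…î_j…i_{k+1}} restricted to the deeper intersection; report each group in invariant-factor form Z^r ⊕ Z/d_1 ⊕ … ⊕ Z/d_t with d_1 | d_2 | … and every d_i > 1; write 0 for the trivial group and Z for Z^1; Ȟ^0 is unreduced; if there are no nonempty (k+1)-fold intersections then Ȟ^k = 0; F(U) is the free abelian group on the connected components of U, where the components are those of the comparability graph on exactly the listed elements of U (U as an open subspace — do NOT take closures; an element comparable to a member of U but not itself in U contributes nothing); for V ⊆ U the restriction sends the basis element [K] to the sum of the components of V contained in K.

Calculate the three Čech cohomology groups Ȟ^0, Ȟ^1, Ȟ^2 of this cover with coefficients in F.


Ȟ^0(U;F) ≅ Z, Ȟ^1(U;F) ≅ Z^2, Ȟ^2(U;F) ≅ 0

intersection data:
  U1={{q2},{q6},{q2,q4},{q2,q5},{q2,q6},{q3,q6},{q4,q6},{q5,q6},{q2,q4,q6},{q3,q5,q6}} U2={{q3},{q4},{q7},{q1,q3},{q2,q4},{q3,q5},{q3,q6},{q4,q5},{q4,q6},{q4,q7},{q5,q7},{q1,q3,q5},{q2,q4,q6},{q3,q5,q6},{q4,q5,q7}} U3={{q1},{q3},{q7},{q1,q3},{q1,q5},{q3,q5},{q3,q6},{q4,q7},{q5,q7},{q1,q3,q5},{q3,q5,q6},{q4,q5,q7}} U4={{q6},{q2,q6},{q3,q6},{q4,q6},{q5,q6},{q2,q4,q6},{q3,q5,q6}} U5={{q1},{q2},{q1,q3},{q1,q5},{q2,q4},{q2,q5},{q2,q6},{q1,q3,q5},{q2,q4,q6}} U6={{q1},{q4},{q5},{q1,q3},{q1,q5},{q2,q4},{q2,q5},{q3,q5},{q4,q5},{q4,q6},{q4,q7},{q5,q6},{q5,q7},{q1,q3,q5},{q2,q4,q6},{q3,q5,q6},{q4,q5,q7}}
  U12={{q2,q4},{q3,q6},{q4,q6},{q2,q4,q6},{q3,q5,q6}} U13={{q3,q6},{q3,q5,q6}} U14={{q6},{q2,q6},{q3,q6},{q4,q6},{q5,q6},{q2,q4,q6},{q3,q5,q6}} U15={{q2},{q2,q4},{q2,q5},{q2,q6},{q2,q4,q6}} U16={{q2,q4},{q2,q5},{q4,q6},{q5,q6},{q2,q4,q6},{q3,q5,q6}} U23={{q3},{q7},{q1,q3},{q3,q5},{q3,q6},{q4,q7},{q5,q7},{q1,q3,q5},{q3,q5,q6},{q4,q5,q7}} U24={{q3,q6},{q4,q6},{q2,q4,q6},{q3,q5,q6}} U25={{q1,q3},{q2,q4},{q1,q3,q5},{q2,q4,q6}} U26={{q4},{q1,q3},{q2,q4},{q3,q5},{q4,q5},{q4,q6},{q4,q7},{q5,q7},{q1,q3,q5},{q2,q4,q6},{q3,q5,q6},{q4,q5,q7}} U34={{q3,q6},{q3,q5,q6}} U35={{q1},{q1,q3},{q1,q5},{q1,q3,q5}} U36={{q1},{q1,q3},{q1,q5},{q3,q5},{q4,q7},{q5,q7},{q1,q3,q5},{q3,q5,q6},{q4,q5,q7}} U45={{q2,q6},{q2,q4,q6}} U46={{q4,q6},{q5,q6},{q2,q4,q6},{q3,q5,q6}} U56={{q1},{q1,q3},{q1,q5},{q2,q4},{q2,q5},{q1,q3,q5},{q2,q4,q6}}
  U123={{q3,q6},{q3,q5,q6}} U124={{q3,q6},{q4,q6},{q2,q4,q6},{q3,q5,q6}} U125={{q2,q4},{q2,q4,q6}} U126={{q2,q4},{q4,q6},{q2,q4,q6},{q3,q5,q6}} U134={{q3,q6},{q3,q5,q6}} U136={{q3,q5,q6}} U145={{q2,q6},{q2,q4,q6}} U146={{q4,q6},{q5,q6},{q2,q4,q6},{q3,q5,q6}} U156={{q2,q4},{q2,q5},{q2,q4,q6}} U234={{q3,q6},{q3,q5,q6}} U235={{q1,q3},{q1,q3,q5}} U236={{q1,q3},{q3,q5},{q4,q7},{q5,q7},{q1,q3,q5},{q3,q5,q6},{q4,q5,q7}} U245={{q2,q4,q6}} U246={{q4,q6},{q2,q4,q6},{q3,q5,q6}} U256={{q1,q3},{q2,q4},{q1,q3,q5},{q2,q4,q6}} U346={{q3,q5,q6}} U356={{q1},{q1,q3},{q1,q5},{q1,q3,q5}} U456={{q2,q4,q6}}
  U1234={{q3,q6},{q3,q5,q6}} U1236={{q3,q5,q6}} U1245={{q2,q4,q6}} U1246={{q4,q6},{q2,q4,q6},{q3,q5,q6}} U1256={{q2,q4},{q2,q4,q6}} U1346={{q3,q5,q6}} U1456={{q2,q4,q6}} U2346={{q3,q5,q6}} U2356={{q1,q3},{q1,q3,q5}} U2456={{q2,q4,q6}}
  U12346={{q3,q5,q6}} U12456={{q2,q4,q6}}
components per intersection:
  U1: {{q2},{q6},{q2,q4},{q2,q5},{q2,q6},{q3,q6},{q4,q6},{q5,q6},{q2,q4,q6},{q3,q5,q6}}
  U2: {{q3},{q1,q3},{q3,q5},{q3,q6},{q1,q3,q5},{q3,q5,q6}} {{q4},{q7},{q2,q4},{q4,q5},{q4,q6},{q4,q7},{q5,q7},{q2,q4,q6},{q4,q5,q7}}
  U3: {{q1},{q3},{q1,q3},{q1,q5},{q3,q5},{q3,q6},{q1,q3,q5},{q3,q5,q6}} {{q7},{q4,q7},{q5,q7},{q4,q5,q7}}
  U4: {{q6},{q2,q6},{q3,q6},{q4,q6},{q5,q6},{q2,q4,q6},{q3,q5,q6}}
  U5: {{q1},{q1,q3},{q1,q5},{q1,q3,q5}} {{q2},{q2,q4},{q2,q5},{q2,q6},{q2,q4,q6}}
  U6: {{q1},{q4},{q5},{q1,q3},{q1,q5},{q2,q4},{q2,q5},{q3,q5},{q4,q5},{q4,q6},{q4,q7},{q5,q6},{q5,q7},{q1,q3,q5},{q2,q4,q6},{q3,q5,q6},{q4,q5,q7}}
  U12: {{q2,q4},{q4,q6},{q2,q4,q6}} {{q3,q6},{q3,q5,q6}}
  U13: {{q3,q6},{q3,q5,q6}}
  U14: {{q6},{q2,q6},{q3,q6},{q4,q6},{q5,q6},{q2,q4,q6},{q3,q5,q6}}
  U15: {{q2},{q2,q4},{q2,q5},{q2,q6},{q2,q4,q6}}
  U16: {{q2,q4},{q4,q6},{q2,q4,q6}} {{q2,q5}} {{q5,q6},{q3,q5,q6}}
  U23: {{q3},{q1,q3},{q3,q5},{q3,q6},{q1,q3,q5},{q3,q5,q6}} {{q7},{q4,q7},{q5,q7},{q4,q5,q7}}
  U24: {{q3,q6},{q3,q5,q6}} {{q4,q6},{q2,q4,q6}}
  U25: {{q1,q3},{q1,q3,q5}} {{q2,q4},{q2,q4,q6}}
  U26: {{q4},{q2,q4},{q4,q5},{q4,q6},{q4,q7},{q5,q7},{q2,q4,q6},{q4,q5,q7}} {{q1,q3},{q3,q5},{q1,q3,q5},{q3,q5,q6}}
  U34: {{q3,q6},{q3,q5,q6}}
  U35: {{q1},{q1,q3},{q1,q5},{q1,q3,q5}}
  U36: {{q1},{q1,q3},{q1,q5},{q3,q5},{q1,q3,q5},{q3,q5,q6}} {{q4,q7},{q5,q7},{q4,q5,q7}}
  U45: {{q2,q6},{q2,q4,q6}}
  U46: {{q4,q6},{q2,q4,q6}} {{q5,q6},{q3,q5,q6}}
  U56: {{q1},{q1,q3},{q1,q5},{q1,q3,q5}} {{q2,q4},{q2,q4,q6}} {{q2,q5}}
  U123: {{q3,q6},{q3,q5,q6}}
  U124: {{q3,q6},{q3,q5,q6}} {{q4,q6},{q2,q4,q6}}
  U125: {{q2,q4},{q2,q4,q6}}
  U126: {{q2,q4},{q4,q6},{q2,q4,q6}} {{q3,q5,q6}}
  U134: {{q3,q6},{q3,q5,q6}}
  U136: {{q3,q5,q6}}
  U145: {{q2,q6},{q2,q4,q6}}
  U146: {{q4,q6},{q2,q4,q6}} {{q5,q6},{q3,q5,q6}}
  U156: {{q2,q4},{q2,q4,q6}} {{q2,q5}}
  U234: {{q3,q6},{q3,q5,q6}}
  U235: {{q1,q3},{q1,q3,q5}}
  U236: {{q1,q3},{q3,q5},{q1,q3,q5},{q3,q5,q6}} {{q4,q7},{q5,q7},{q4,q5,q7}}
  U245: {{q2,q4,q6}}
  U246: {{q4,q6},{q2,q4,q6}} {{q3,q5,q6}}
  U256: {{q1,q3},{q1,q3,q5}} {{q2,q4},{q2,q4,q6}}
  U346: {{q3,q5,q6}}
  U356: {{q1},{q1,q3},{q1,q5},{q1,q3,q5}}
  U456: {{q2,q4,q6}}
  U1234: {{q3,q6},{q3,q5,q6}}
  U1236: {{q3,q5,q6}}
  U1245: {{q2,q4,q6}}
  U1246: {{q4,q6},{q2,q4,q6}} {{q3,q5,q6}}
  U1256: {{q2,q4},{q2,q4,q6}}
  U1346: {{q3,q5,q6}}
  U1456: {{q2,q4,q6}}
  U2346: {{q3,q5,q6}}
  U2356: {{q1,q3},{q1,q3,q5}}
  U2456: {{q2,q4,q6}}
  U12346: {{q3,q5,q6}}
  U12456: {{q2,q4,q6}}
C dims 9,26,25,11; δ0: rk 8, SNF 1^8; δ1: rk 16, SNF 1^16; δ2: rk 9, SNF 1^9
Ȟ^0 = (9 − 8) − 0 = 1, so Ȟ^0 ≅ Z
Ȟ^1 = (26 − 16) − 8 = 2, so Ȟ^1 ≅ Z^2
Ȟ^2 = (25 − 9) − 16 = 0, so Ȟ^2 ≅ 0


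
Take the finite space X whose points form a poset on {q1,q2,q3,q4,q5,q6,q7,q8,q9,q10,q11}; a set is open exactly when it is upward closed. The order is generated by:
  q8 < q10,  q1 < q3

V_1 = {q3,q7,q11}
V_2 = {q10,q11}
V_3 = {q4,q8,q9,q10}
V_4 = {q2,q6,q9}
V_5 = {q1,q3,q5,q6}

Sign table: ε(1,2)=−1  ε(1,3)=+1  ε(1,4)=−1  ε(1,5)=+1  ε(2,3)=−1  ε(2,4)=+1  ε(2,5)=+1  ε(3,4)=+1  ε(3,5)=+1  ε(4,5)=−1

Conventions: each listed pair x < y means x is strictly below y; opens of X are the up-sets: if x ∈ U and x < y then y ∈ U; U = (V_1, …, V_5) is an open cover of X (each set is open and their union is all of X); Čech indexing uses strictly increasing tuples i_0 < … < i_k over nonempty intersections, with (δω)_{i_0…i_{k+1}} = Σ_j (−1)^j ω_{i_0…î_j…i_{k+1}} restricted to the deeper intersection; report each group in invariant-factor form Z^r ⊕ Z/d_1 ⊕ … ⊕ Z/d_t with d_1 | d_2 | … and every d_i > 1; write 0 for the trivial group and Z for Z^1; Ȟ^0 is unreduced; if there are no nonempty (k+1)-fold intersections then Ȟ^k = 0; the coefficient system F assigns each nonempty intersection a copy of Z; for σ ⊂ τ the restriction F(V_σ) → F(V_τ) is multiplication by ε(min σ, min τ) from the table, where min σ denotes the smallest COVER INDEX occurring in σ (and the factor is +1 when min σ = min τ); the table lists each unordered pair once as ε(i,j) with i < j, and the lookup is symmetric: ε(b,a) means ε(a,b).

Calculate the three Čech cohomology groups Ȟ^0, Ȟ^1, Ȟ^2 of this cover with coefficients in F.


Ȟ^0(U;F) ≅ 0,  Ȟ^1(U;F) ≅ Z/2,  Ȟ^2(U;F) ≅ 0

nonempty overlaps:
  V12={q11} V15={q3} V23={q10} V34={q9} V45={q6}
C dims 5,5; δ0: rk 5, SNF 1^4·2
degree 0: 5−5−0 = 0 → Ȟ^0 ≅ 0
degree 1: 5−0−5 = 0 plus torsion [2] → Ȟ^1 ≅ Z/2
degree 2: 0−0−0 = 0 → Ȟ^2 ≅ 0


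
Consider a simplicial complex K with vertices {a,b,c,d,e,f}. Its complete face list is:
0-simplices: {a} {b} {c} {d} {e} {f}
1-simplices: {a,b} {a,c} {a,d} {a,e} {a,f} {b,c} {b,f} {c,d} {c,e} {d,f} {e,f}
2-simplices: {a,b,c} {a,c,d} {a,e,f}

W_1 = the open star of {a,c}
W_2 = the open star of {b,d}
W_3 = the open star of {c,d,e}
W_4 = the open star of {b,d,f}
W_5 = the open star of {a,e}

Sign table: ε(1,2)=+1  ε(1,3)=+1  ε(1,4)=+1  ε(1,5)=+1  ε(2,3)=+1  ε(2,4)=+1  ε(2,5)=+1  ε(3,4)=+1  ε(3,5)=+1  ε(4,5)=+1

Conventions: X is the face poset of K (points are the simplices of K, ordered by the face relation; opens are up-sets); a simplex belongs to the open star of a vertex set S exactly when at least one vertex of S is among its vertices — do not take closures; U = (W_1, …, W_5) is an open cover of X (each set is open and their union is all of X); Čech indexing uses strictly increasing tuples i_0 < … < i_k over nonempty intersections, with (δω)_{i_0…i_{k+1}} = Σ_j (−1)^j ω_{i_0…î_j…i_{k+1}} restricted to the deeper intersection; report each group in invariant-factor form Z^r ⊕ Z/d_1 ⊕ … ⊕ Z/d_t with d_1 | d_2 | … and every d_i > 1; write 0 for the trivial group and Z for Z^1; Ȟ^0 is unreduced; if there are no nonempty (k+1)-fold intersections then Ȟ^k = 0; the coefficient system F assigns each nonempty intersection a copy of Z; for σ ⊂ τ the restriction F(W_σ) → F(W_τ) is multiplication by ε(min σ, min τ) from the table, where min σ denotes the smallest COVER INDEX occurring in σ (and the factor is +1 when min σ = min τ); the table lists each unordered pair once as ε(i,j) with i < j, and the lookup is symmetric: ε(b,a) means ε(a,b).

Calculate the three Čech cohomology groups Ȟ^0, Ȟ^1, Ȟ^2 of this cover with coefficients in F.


Ȟ^0(U;F) ≅ Z, Ȟ^1(U;F) ≅ 0 and Ȟ^2(U;F) ≅ 0

intersection data:
  W1={{a},{c},{a,b},{a,c},{a,d},{a,e},{a,f},{b,c},{c,d},{c,e},{a,b,c},{a,c,d},{a,e,f}} W2={{b},{d},{a,b},{a,d},{b,c},{b,f},{c,d},{d,f},{a,b,c},{a,c,d}} W3={{c},{d},{e},{a,c},{a,d},{a,e},{b,c},{c,d},{c,e},{d,f},{e,f},{a,b,c},{a,c,d},{a,e,f}} W4={{b},{d},{f},{a,b},{a,d},{a,f},{b,c},{b,f},{c,d},{d,f},{e,f},{a,b,c},{a,c,d},{a,e,f}} W5={{a},{e},{a,b},{a,c},{a,d},{a,e},{a,f},{c,e},{e,f},{a,b,c},{a,c,d},{a,e,f}}
  W12={{a,b},{a,d},{b,c},{c,d},{a,b,c},{a,c,d}} W13={{c},{a,c},{a,d},{a,e},{b,c},{c,d},{c,e},{a,b,c},{a,c,d},{a,e,f}} W14={{a,b},{a,d},{a,f},{b,c},{c,d},{a,b,c},{a,c,d},{a,e,f}} W15={{a},{a,b},{a,c},{a,d},{a,e},{a,f},{c,e},{a,b,c},{a,c,d},{a,e,f}} W23={{d},{a,d},{b,c},{c,d},{d,f},{a,b,c},{a,c,d}} W24={{b},{d},{a,b},{a,d},{b,c},{b,f},{c,d},{d,f},{a,b,c},{a,c,d}} W25={{a,b},{a,d},{a,b,c},{a,c,d}} W34={{d},{a,d},{b,c},{c,d},{d,f},{e,f},{a,b,c},{a,c,d},{a,e,f}} W35={{e},{a,c},{a,d},{a,e},{c,e},{e,f},{a,b,c},{a,c,d},{a,e,f}} W45={{a,b},{a,d},{a,f},{e,f},{a,b,c},{a,c,d},{a,e,f}}
  W123={{a,d},{b,c},{c,d},{a,b,c},{a,c,d}} W124={{a,b},{a,d},{b,c},{c,d},{a,b,c},{a,c,d}} W125={{a,b},{a,d},{a,b,c},{a,c,d}} W134={{a,d},{b,c},{c,d},{a,b,c},{a,c,d},{a,e,f}} W135={{a,c},{a,d},{a,e},{c,e},{a,b,c},{a,c,d},{a,e,f}} W145={{a,b},{a,d},{a,f},{a,b,c},{a,c,d},{a,e,f}} W234={{d},{a,d},{b,c},{c,d},{d,f},{a,b,c},{a,c,d}} W235={{a,d},{a,b,c},{a,c,d}} W245={{a,b},{a,d},{a,b,c},{a,c,d}} W345={{a,d},{e,f},{a,b,c},{a,c,d},{a,e,f}}
  W1234={{a,d},{b,c},{c,d},{a,b,c},{a,c,d}} W1235={{a,d},{a,b,c},{a,c,d}} W1245={{a,b},{a,d},{a,b,c},{a,c,d}} W1345={{a,d},{a,b,c},{a,c,d},{a,e,f}} W2345={{a,d},{a,b,c},{a,c,d}}
  W12345={{a,d},{a,b,c},{a,c,d}}
C dims 5,10,10,5; δ0: rk 4, SNF 1^4; δ1: rk 6, SNF 1^6; δ2: rk 4, SNF 1^4
Ȟ^0 = (5 − 4) − 0 = 1, so Ȟ^0 ≅ Z
Ȟ^1 = (10 − 6) − 4 = 0, so Ȟ^1 ≅ 0
Ȟ^2 = (10 − 4) − 6 = 0, so Ȟ^2 ≅ 0


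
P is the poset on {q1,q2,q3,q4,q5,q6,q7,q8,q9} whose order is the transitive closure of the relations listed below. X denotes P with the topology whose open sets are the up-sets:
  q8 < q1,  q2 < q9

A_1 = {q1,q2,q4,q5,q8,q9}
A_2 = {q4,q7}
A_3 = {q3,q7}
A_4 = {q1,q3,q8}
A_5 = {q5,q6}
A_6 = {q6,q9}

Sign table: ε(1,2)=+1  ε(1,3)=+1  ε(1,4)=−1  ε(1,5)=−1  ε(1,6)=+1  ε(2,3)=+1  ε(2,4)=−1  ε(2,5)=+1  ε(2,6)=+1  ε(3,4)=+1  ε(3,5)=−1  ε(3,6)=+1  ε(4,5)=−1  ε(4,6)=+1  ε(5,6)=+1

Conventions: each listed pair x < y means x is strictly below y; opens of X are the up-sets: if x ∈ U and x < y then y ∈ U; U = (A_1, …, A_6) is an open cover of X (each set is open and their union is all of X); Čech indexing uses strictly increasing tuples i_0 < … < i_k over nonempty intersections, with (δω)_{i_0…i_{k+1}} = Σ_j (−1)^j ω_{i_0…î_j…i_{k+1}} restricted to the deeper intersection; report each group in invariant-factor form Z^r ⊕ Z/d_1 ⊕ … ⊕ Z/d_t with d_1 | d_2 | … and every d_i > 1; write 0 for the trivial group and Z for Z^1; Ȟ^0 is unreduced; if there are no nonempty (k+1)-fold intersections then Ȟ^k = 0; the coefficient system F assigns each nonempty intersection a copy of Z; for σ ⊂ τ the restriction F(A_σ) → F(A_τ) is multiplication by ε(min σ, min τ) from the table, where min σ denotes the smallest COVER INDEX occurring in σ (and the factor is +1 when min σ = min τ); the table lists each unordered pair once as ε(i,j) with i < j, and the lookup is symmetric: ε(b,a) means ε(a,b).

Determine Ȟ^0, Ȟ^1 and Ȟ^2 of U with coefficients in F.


nerve of the cover:
  A12={q4} A14={q1,q8} A15={q5} A16={q9} A23={q7} A34={q3} A56={q6}
C dims 6,7; δ0: rk 6, SNF 1^5·2
Ȟ^0 = (6 − 6) − 0 = 0, so Ȟ^0 ≅ 0
Ȟ^1 = (7 − 0) − 6 = 1 plus torsion [2], so Ȟ^1 ≅ Z ⊕ Z/2
Ȟ^2 = (0 − 0) − 0 = 0, so Ȟ^2 ≅ 0

Ȟ^0 ≅ 0,  Ȟ^1 ≅ Z ⊕ Z/2,  Ȟ^2 ≅ 0


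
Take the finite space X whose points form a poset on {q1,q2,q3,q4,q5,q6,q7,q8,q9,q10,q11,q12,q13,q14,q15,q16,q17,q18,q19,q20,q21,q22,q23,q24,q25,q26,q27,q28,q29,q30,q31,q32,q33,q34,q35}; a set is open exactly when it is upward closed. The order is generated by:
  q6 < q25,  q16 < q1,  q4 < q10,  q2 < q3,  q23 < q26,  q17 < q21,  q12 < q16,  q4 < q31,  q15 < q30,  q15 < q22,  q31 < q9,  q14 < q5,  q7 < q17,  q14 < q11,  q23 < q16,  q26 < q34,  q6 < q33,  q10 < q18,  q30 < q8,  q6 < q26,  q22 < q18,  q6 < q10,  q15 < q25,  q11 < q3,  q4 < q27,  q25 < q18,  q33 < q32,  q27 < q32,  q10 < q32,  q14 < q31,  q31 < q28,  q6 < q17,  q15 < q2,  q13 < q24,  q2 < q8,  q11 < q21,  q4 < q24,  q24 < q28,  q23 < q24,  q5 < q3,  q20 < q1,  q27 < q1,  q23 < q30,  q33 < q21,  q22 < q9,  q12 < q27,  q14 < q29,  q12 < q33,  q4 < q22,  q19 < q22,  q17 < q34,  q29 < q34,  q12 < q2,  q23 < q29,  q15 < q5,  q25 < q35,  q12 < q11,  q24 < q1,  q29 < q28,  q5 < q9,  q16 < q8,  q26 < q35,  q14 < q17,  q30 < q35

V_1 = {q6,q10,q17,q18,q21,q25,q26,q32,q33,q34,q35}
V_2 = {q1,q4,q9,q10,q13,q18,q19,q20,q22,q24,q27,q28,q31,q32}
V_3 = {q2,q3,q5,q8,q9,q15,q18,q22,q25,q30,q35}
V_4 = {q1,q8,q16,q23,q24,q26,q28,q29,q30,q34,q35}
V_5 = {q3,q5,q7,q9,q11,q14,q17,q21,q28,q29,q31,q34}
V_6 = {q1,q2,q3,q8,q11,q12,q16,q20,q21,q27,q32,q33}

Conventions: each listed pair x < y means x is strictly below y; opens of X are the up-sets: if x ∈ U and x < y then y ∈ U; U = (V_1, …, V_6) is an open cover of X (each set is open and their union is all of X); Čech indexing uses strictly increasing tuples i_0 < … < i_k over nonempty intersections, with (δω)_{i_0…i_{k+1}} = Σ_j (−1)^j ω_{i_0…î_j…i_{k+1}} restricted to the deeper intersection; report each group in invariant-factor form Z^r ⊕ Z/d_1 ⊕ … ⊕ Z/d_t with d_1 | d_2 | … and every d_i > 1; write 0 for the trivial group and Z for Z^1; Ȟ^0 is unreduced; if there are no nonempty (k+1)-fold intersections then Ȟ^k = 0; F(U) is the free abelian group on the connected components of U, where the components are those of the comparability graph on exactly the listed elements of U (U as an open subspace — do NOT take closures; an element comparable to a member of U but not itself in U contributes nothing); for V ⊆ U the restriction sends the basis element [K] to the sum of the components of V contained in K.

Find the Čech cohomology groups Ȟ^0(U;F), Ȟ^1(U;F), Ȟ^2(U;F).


Ȟ^0 = Z; Ȟ^1 = 0; Ȟ^2 = Z/2

intersection data:
  V12={q10,q18,q32} V13={q18,q25,q35} V14={q26,q34,q35} V15={q17,q21,q34} V16={q21,q32,q33} V23={q9,q18,q22} V24={q1,q24,q28} V25={q9,q28,q31} V26={q1,q20,q27,q32} V34={q8,q30,q35} V35={q3,q5,q9} V36={q2,q3,q8} V45={q28,q29,q34} V46={q1,q8,q16} V56={q3,q11,q21}
  V123={q18} V126={q32} V134={q35} V145={q34} V156={q21} V235={q9} V245={q28} V246={q1} V346={q8} V356={q3}
components per intersection:
  V1: {q6,q10,q17,q18,q21,q25,q26,q32,q33,q34,q35}
  V2: {q1,q4,q9,q10,q13,q18,q19,q20,q22,q24,q27,q28,q31,q32}
  V3: {q2,q3,q5,q8,q9,q15,q18,q22,q25,q30,q35}
  V4: {q1,q8,q16,q23,q24,q26,q28,q29,q30,q34,q35}
  V5: {q3,q5,q7,q9,q11,q14,q17,q21,q28,q29,q31,q34}
  V6: {q1,q2,q3,q8,q11,q12,q16,q20,q21,q27,q32,q33}
  V12: {q10,q18,q32}
  V13: {q18,q25,q35}
  V14: {q26,q34,q35}
  V15: {q17,q21,q34}
  V16: {q21,q32,q33}
  V23: {q9,q18,q22}
  V24: {q1,q24,q28}
  V25: {q9,q28,q31}
  V26: {q1,q20,q27,q32}
  V34: {q8,q30,q35}
  V35: {q3,q5,q9}
  V36: {q2,q3,q8}
  V45: {q28,q29,q34}
  V46: {q1,q8,q16}
  V56: {q3,q11,q21}
  V123: {q18}
  V126: {q32}
  V134: {q35}
  V145: {q34}
  V156: {q21}
  V235: {q9}
  V245: {q28}
  V246: {q1}
  V346: {q8}
  V356: {q3}
C dims 6,15,10; δ0: rk 5, SNF 1^5; δ1: rk 10, SNF 1^9·2
Ȟ^0 = (6 − 5) − 0 = 1, so Ȟ^0 ≅ Z
Ȟ^1 = (15 − 10) − 5 = 0, so Ȟ^1 ≅ 0
Ȟ^2 = (10 − 0) − 10 = 0 plus torsion [2], so Ȟ^2 ≅ Z/2


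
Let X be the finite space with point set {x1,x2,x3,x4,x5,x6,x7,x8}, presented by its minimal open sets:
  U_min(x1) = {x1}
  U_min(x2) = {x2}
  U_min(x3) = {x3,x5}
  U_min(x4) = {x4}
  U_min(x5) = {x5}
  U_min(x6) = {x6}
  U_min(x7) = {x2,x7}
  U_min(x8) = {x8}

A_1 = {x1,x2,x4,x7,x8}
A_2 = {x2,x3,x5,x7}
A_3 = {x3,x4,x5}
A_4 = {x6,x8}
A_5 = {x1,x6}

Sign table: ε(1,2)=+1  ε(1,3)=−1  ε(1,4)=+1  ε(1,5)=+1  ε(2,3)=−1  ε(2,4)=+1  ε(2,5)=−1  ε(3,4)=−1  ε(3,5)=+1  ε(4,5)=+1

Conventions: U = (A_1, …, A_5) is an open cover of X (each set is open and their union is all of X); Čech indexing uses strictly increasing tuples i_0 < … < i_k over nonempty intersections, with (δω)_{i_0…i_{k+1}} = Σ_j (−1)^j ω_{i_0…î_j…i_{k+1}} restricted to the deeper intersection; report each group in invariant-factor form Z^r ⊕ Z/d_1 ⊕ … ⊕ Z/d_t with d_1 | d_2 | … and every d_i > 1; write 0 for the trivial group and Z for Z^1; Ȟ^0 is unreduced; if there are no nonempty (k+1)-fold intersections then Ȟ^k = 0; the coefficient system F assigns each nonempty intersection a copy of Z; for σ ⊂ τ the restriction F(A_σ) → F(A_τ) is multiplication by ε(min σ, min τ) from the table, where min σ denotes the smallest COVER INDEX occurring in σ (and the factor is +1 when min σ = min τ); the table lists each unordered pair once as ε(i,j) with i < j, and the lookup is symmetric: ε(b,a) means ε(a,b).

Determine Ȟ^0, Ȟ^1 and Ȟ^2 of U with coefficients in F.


nerve of the cover:
  A12={x2,x7} A13={x4} A14={x8} A15={x1} A23={x3,x5} A45={x6}
C dims 5,6; δ0: rk 4, SNF 1^4
Ȟ^0 = (5 − 4) − 0 = 1, so Ȟ^0 ≅ Z
Ȟ^1 = (6 − 0) − 4 = 2, so Ȟ^1 ≅ Z^2
Ȟ^2 = (0 − 0) − 0 = 0, so Ȟ^2 ≅ 0

Ȟ^0 ≅ Z, Ȟ^1 ≅ Z^2 and Ȟ^2 ≅ 0


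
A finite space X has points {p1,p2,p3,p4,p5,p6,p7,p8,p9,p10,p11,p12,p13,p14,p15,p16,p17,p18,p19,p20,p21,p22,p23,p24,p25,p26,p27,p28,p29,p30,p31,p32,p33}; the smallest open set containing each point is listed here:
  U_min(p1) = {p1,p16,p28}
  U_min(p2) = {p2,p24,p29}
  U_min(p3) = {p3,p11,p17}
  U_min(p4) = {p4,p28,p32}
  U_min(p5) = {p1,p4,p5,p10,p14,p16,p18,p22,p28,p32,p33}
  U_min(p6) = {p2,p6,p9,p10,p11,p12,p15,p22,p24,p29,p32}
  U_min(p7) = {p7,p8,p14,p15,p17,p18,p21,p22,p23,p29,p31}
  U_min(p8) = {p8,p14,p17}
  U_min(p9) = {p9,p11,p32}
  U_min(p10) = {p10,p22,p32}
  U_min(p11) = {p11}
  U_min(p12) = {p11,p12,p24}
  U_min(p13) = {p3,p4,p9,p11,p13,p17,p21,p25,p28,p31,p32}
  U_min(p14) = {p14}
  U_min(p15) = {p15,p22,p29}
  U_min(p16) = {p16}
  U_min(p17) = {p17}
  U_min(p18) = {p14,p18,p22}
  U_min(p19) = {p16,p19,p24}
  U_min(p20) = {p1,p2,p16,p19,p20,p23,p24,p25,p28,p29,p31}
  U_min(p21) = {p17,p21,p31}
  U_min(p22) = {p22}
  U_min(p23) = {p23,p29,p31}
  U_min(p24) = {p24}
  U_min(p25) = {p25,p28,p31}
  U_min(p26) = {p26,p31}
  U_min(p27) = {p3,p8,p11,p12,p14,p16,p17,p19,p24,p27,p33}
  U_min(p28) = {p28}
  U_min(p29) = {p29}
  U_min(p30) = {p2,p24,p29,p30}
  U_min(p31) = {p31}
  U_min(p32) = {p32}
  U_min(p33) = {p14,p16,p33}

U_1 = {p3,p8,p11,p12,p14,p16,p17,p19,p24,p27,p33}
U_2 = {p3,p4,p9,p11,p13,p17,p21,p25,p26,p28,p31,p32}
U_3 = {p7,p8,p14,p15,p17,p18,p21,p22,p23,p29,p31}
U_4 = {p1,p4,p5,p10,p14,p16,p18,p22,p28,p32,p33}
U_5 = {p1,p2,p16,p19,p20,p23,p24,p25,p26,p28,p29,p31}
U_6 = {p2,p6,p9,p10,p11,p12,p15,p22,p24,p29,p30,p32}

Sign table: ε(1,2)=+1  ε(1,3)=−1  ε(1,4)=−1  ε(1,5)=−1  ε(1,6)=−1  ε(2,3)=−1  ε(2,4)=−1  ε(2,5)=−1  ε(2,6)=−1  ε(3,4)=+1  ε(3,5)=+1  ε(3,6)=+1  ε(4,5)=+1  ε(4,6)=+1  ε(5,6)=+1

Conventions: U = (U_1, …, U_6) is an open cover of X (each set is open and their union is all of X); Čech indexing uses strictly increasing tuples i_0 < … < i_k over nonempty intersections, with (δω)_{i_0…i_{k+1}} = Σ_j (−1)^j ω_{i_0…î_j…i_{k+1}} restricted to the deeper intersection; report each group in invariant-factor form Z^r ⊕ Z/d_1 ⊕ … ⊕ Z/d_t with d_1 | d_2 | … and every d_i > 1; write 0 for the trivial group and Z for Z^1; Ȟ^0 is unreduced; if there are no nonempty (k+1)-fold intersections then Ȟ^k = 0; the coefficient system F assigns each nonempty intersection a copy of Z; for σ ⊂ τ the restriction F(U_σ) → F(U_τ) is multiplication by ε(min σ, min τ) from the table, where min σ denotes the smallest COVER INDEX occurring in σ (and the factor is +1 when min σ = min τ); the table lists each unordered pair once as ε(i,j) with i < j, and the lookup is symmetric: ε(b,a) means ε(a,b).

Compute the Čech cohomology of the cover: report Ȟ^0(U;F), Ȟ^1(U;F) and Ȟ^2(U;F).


Ȟ^0 ≅ Z, Ȟ^1 ≅ 0 and Ȟ^2 ≅ Z/2

nerve simplices:
  U12={p3,p11,p17} U13={p8,p14,p17} U14={p14,p16,p33} U15={p16,p19,p24} U16={p11,p12,p24} U23={p17,p21,p31} U24={p4,p28,p32} U25={p25,p26,p28,p31} U26={p9,p11,p32} U34={p14,p18,p22} U35={p23,p29,p31} U36={p15,p22,p29} U45={p1,p16,p28} U46={p10,p22,p32} U56={p2,p24,p29}
  U123={p17} U126={p11} U134={p14} U145={p16} U156={p24} U235={p31} U245={p28} U246={p32} U346={p22} U356={p29}
C dims 6,15,10; δ0: rk 5, SNF 1^5; δ1: rk 10, SNF 1^9·2
degree 0: 6−5−0 = 1 → Ȟ^0 ≅ Z
degree 1: 15−10−5 = 0 → Ȟ^1 ≅ 0
degree 2: 10−0−10 = 0 plus torsion [2] → Ȟ^2 ≅ Z/2


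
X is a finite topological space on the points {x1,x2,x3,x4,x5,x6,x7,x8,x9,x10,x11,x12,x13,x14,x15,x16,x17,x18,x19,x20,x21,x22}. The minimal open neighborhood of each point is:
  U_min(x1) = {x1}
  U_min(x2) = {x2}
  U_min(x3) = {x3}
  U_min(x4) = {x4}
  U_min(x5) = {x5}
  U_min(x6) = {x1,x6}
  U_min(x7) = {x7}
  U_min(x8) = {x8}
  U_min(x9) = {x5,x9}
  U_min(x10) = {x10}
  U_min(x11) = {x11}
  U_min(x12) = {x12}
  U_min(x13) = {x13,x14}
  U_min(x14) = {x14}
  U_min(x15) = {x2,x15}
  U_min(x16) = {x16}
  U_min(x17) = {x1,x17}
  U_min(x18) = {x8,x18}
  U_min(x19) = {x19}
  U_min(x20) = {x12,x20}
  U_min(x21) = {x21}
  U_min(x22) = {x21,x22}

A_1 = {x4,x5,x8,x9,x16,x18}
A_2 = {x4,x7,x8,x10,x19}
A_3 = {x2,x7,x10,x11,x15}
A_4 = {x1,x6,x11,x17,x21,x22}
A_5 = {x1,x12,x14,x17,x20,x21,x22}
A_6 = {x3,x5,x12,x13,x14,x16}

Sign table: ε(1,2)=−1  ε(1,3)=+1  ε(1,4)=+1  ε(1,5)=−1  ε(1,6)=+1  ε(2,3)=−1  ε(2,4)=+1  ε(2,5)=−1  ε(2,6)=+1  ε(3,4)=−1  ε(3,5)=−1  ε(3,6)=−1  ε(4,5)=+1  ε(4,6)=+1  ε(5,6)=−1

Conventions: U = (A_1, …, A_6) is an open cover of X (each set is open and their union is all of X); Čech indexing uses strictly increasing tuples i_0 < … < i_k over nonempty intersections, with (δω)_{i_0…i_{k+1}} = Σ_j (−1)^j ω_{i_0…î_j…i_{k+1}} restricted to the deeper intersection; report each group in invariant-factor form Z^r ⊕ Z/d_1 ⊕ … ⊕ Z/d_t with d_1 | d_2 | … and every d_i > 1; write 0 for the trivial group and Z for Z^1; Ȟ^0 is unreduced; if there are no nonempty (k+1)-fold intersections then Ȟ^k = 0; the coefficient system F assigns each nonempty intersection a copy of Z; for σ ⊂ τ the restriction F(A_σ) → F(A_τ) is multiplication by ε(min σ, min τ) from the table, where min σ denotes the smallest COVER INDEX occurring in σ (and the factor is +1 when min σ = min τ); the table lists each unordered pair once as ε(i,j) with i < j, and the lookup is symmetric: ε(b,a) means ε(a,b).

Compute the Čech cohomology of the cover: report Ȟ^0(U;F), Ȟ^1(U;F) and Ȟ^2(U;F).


nonempty overlaps:
  A12={x4,x8} A16={x5,x16} A23={x7,x10} A34={x11} A45={x1,x17,x21,x22} A56={x12,x14}
C dims 6,6; δ0: rk 5, SNF 1^5
degree 0: 6−5−0 = 1 → Ȟ^0 ≅ Z
degree 1: 6−0−5 = 1 → Ȟ^1 ≅ Z
degree 2: 0−0−0 = 0 → Ȟ^2 ≅ 0

Ȟ^0 = Z, Ȟ^1 = Z and Ȟ^2 = 0


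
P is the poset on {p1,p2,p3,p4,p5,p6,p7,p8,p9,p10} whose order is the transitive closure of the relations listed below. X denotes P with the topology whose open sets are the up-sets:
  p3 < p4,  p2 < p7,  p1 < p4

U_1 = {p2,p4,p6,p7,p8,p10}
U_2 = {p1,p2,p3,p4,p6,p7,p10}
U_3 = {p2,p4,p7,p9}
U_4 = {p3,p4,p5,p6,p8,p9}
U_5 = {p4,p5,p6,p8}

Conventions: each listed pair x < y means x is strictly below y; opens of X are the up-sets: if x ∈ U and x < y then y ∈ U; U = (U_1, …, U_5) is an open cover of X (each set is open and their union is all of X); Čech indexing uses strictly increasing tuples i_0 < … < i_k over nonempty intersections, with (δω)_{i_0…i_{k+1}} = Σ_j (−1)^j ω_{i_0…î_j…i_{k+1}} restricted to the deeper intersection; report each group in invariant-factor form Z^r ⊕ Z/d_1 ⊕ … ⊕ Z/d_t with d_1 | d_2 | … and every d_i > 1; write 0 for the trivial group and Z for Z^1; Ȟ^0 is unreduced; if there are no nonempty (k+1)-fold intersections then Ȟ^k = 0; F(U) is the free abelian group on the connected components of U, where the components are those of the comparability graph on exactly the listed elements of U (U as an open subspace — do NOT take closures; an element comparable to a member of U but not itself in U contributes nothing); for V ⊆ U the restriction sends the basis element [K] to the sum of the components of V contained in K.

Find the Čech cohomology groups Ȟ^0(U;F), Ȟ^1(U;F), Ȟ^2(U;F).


Ȟ^0(U;F) ≅ Z^7; Ȟ^1(U;F) ≅ 0; Ȟ^2(U;F) ≅ 0

cover nerve:
  U12={p2,p4,p6,p7,p10} U13={p2,p4,p7} U14={p4,p6,p8} U15={p4,p6,p8} U23={p2,p4,p7} U24={p3,p4,p6} U25={p4,p6} U34={p4,p9} U35={p4} U45={p4,p5,p6,p8}
  U123={p2,p4,p7} U124={p4,p6} U125={p4,p6} U134={p4} U135={p4} U145={p4,p6,p8} U234={p4} U235={p4} U245={p4,p6} U345={p4}
  U1234={p4} U1235={p4} U1245={p4,p6} U1345={p4} U2345={p4}
  U12345={p4}
components per intersection:
  U1: {p2,p7} {p4} {p6} {p8} {p10}
  U2: {p1,p3,p4} {p2,p7} {p6} {p10}
  U3: {p2,p7} {p4} {p9}
  U4: {p3,p4} {p5} {p6} {p8} {p9}
  U5: {p4} {p5} {p6} {p8}
  U12: {p2,p7} {p4} {p6} {p10}
  U13: {p2,p7} {p4}
  U14: {p4} {p6} {p8}
  U15: {p4} {p6} {p8}
  U23: {p2,p7} {p4}
  U24: {p3,p4} {p6}
  U25: {p4} {p6}
  U34: {p4} {p9}
  U35: {p4}
  U45: {p4} {p5} {p6} {p8}
  U123: {p2,p7} {p4}
  U124: {p4} {p6}
  U125: {p4} {p6}
  U134: {p4}
  U135: {p4}
  U145: {p4} {p6} {p8}
  U234: {p4}
  U235: {p4}
  U245: {p4} {p6}
  U345: {p4}
  U1234: {p4}
  U1235: {p4}
  U1245: {p4} {p6}
  U1345: {p4}
  U2345: {p4}
  U12345: {p4}
C dims 21,25,16,6; δ0: rk 14, SNF 1^14; δ1: rk 11, SNF 1^11; δ2: rk 5, SNF 1^5
Ȟ^0: (21−14)−0=7 ⇒ Z^7
Ȟ^1: (25−11)−14=0 ⇒ 0
Ȟ^2: (16−5)−11=0 ⇒ 0
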